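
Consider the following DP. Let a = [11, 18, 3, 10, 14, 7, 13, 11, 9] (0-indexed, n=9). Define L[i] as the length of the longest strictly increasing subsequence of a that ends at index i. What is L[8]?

   i    0    1    2    3    4    5    6    7    8
a[i]   11   18    3   10   14    7   13   11    9
L[i]    1    2    1    2    3    2    3    3    3

3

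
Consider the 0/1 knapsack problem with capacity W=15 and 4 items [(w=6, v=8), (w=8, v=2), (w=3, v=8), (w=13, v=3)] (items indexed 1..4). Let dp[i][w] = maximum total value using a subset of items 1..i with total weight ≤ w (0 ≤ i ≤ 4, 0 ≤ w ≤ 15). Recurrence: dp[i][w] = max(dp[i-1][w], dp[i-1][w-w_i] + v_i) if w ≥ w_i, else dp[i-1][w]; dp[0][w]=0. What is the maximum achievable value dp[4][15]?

i\w   0   1   2   3   4   5   6   7   8   9  10  11  12  13  14  15
  0   0   0   0   0   0   0   0   0   0   0   0   0   0   0   0   0
  1   0   0   0   0   0   0   8   8   8   8   8   8   8   8   8   8
  2   0   0   0   0   0   0   8   8   8   8   8   8   8   8  10  10
  3   0   0   0   8   8   8   8   8   8  16  16  16  16  16  16  16
  4   0   0   0   8   8   8   8   8   8  16  16  16  16  16  16  16

16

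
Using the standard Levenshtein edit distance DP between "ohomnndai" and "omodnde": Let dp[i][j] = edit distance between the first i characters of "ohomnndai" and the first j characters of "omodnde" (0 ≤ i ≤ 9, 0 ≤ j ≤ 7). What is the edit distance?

5

   ''  o  m  o  d  n  d  e
''  0  1  2  3  4  5  6  7
 o  1  0  1  2  3  4  5  6
 h  2  1  1  2  3  4  5  6
 o  3  2  2  1  2  3  4  5
 m  4  3  2  2  2  3  4  5
 n  5  4  3  3  3  2  3  4
 n  6  5  4  4  4  3  3  4
 d  7  6  5  5  4  4  3  4
 a  8  7  6  6  5  5  4  4
 i  9  8  7  7  6  6  5  5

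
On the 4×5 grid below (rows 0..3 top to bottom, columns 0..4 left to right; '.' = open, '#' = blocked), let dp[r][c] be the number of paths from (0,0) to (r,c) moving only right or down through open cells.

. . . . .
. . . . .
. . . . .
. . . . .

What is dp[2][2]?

r\c   0   1   2   3   4
  0   1   1   1   1   1
  1   1   2   3   4   5
  2   1   3   6  10  15
  3   1   4  10  20  35

6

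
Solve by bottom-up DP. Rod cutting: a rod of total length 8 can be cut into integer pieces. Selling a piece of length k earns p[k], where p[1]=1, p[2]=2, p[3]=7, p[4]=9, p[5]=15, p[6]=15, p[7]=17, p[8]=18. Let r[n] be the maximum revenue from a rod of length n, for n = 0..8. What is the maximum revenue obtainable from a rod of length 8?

   n    0    1    2    3    4    5    6    7    8
r[n]    0    1    2    7    9   15   16   17   22

22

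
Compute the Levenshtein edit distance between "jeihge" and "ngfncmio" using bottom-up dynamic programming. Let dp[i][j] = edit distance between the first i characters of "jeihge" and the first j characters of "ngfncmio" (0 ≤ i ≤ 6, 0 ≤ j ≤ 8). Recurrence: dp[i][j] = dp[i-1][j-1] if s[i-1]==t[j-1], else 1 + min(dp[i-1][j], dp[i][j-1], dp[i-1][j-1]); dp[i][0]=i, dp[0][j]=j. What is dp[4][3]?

   ''  n  g  f  n  c  m  i  o
''  0  1  2  3  4  5  6  7  8
 j  1  1  2  3  4  5  6  7  8
 e  2  2  2  3  4  5  6  7  8
 i  3  3  3  3  4  5  6  6  7
 h  4  4  4  4  4  5  6  7  7
 g  5  5  4  5  5  5  6  7  8
 e  6  6  5  5  6  6  6  7  8

4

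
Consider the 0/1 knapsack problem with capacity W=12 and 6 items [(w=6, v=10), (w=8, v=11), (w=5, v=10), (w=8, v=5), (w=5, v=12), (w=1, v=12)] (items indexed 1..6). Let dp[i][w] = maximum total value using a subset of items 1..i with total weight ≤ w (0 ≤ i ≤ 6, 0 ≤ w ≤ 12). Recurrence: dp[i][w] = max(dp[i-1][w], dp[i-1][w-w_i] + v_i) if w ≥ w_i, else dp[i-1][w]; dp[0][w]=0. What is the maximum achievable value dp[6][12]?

34

i\w   0   1   2   3   4   5   6   7   8   9  10  11  12
  0   0   0   0   0   0   0   0   0   0   0   0   0   0
  1   0   0   0   0   0   0  10  10  10  10  10  10  10
  2   0   0   0   0   0   0  10  10  11  11  11  11  11
  3   0   0   0   0   0  10  10  10  11  11  11  20  20
  4   0   0   0   0   0  10  10  10  11  11  11  20  20
  5   0   0   0   0   0  12  12  12  12  12  22  22  22
  6   0  12  12  12  12  12  24  24  24  24  24  34  34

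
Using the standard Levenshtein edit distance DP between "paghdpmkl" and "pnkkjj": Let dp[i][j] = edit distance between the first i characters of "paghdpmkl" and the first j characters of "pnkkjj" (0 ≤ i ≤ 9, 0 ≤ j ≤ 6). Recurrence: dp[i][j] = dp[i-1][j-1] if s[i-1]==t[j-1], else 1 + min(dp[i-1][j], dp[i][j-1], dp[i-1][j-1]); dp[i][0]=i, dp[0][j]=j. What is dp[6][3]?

5

   ''  p  n  k  k  j  j
''  0  1  2  3  4  5  6
 p  1  0  1  2  3  4  5
 a  2  1  1  2  3  4  5
 g  3  2  2  2  3  4  5
 h  4  3  3  3  3  4  5
 d  5  4  4  4  4  4  5
 p  6  5  5  5  5  5  5
 m  7  6  6  6  6  6  6
 k  8  7  7  6  6  7  7
 l  9  8  8  7  7  7  8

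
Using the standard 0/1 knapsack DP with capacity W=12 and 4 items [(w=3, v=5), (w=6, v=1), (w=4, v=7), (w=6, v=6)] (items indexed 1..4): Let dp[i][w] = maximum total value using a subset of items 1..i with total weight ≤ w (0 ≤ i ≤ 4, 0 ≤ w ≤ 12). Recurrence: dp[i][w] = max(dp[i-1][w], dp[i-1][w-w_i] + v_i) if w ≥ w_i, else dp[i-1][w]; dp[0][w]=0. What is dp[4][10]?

i\w   0   1   2   3   4   5   6   7   8   9  10  11  12
  0   0   0   0   0   0   0   0   0   0   0   0   0   0
  1   0   0   0   5   5   5   5   5   5   5   5   5   5
  2   0   0   0   5   5   5   5   5   5   6   6   6   6
  3   0   0   0   5   7   7   7  12  12  12  12  12  12
  4   0   0   0   5   7   7   7  12  12  12  13  13  13

13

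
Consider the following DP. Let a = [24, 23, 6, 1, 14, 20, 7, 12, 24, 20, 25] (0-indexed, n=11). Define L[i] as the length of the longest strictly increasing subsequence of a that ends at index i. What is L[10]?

5

   i    0    1    2    3    4    5    6    7    8    9   10
a[i]   24   23    6    1   14   20    7   12   24   20   25
L[i]    1    1    1    1    2    3    2    3    4    4    5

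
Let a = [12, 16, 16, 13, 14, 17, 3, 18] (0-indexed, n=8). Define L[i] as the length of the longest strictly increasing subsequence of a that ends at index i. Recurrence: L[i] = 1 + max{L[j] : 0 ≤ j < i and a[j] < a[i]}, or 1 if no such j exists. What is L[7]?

   i    0    1    2    3    4    5    6    7
a[i]   12   16   16   13   14   17    3   18
L[i]    1    2    2    2    3    4    1    5

5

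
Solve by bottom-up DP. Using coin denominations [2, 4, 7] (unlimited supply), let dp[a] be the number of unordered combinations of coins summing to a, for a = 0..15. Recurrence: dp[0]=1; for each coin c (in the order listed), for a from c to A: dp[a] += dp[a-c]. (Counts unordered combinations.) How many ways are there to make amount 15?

after  coin     0     1     2     3     4     5     6     7     8     9    10    11    12    13    14    15
          2     1     0     1     0     1     0     1     0     1     0     1     0     1     0     1     0
          4     1     0     1     0     2     0     2     0     3     0     3     0     4     0     4     0
          7     1     0     1     0     2     0     2     1     3     1     3     2     4     2     5     3

3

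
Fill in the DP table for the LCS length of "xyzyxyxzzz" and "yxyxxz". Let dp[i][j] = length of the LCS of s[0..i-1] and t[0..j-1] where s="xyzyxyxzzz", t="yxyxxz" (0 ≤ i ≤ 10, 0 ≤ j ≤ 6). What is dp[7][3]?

   ''  y  x  y  x  x  z
''  0  0  0  0  0  0  0
 x  0  0  1  1  1  1  1
 y  0  1  1  2  2  2  2
 z  0  1  1  2  2  2  3
 y  0  1  1  2  2  2  3
 x  0  1  2  2  3  3  3
 y  0  1  2  3  3  3  3
 x  0  1  2  3  4  4  4
 z  0  1  2  3  4  4  5
 z  0  1  2  3  4  4  5
 z  0  1  2  3  4  4  5

3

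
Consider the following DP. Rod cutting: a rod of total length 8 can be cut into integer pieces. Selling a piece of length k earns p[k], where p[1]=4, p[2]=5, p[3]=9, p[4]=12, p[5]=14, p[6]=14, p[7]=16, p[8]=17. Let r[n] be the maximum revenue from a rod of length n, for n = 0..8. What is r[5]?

20

   n    0    1    2    3    4    5    6    7    8
r[n]    0    4    8   12   16   20   24   28   32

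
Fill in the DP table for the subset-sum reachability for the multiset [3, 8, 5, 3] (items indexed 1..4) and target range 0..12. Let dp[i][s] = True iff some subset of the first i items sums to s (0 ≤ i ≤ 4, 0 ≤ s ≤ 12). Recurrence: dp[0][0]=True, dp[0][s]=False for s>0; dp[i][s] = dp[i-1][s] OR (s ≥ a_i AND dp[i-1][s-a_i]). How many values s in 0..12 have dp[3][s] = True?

5

i\s   0   1   2   3   4   5   6   7   8   9  10  11  12
  0   T   F   F   F   F   F   F   F   F   F   F   F   F
  1   T   F   F   T   F   F   F   F   F   F   F   F   F
  2   T   F   F   T   F   F   F   F   T   F   F   T   F
  3   T   F   F   T   F   T   F   F   T   F   F   T   F
  4   T   F   F   T   F   T   T   F   T   F   F   T   F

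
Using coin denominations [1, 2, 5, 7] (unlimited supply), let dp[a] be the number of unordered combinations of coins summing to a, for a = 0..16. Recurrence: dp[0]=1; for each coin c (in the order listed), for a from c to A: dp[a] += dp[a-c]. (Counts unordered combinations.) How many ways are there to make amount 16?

30

after  coin     0     1     2     3     4     5     6     7     8     9    10    11    12    13    14    15    16
          1     1     1     1     1     1     1     1     1     1     1     1     1     1     1     1     1     1
          2     1     1     2     2     3     3     4     4     5     5     6     6     7     7     8     8     9
          5     1     1     2     2     3     4     5     6     7     8    10    11    13    14    16    18    20
          7     1     1     2     2     3     4     5     7     8    10    12    14    17    19    23    26    30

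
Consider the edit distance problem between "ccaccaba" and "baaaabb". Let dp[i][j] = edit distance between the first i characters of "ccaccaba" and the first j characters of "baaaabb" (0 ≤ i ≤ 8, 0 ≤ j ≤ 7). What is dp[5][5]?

   ''  b  a  a  a  a  b  b
''  0  1  2  3  4  5  6  7
 c  1  1  2  3  4  5  6  7
 c  2  2  2  3  4  5  6  7
 a  3  3  2  2  3  4  5  6
 c  4  4  3  3  3  4  5  6
 c  5  5  4  4  4  4  5  6
 a  6  6  5  4  4  4  5  6
 b  7  6  6  5  5  5  4  5
 a  8  7  6  6  5  5  5  5

4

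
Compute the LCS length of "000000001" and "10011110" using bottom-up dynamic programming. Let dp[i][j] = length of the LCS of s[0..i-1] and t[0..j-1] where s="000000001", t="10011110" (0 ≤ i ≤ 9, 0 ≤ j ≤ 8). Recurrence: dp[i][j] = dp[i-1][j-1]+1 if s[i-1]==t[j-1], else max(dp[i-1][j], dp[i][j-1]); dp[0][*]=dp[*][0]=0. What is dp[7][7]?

   ''  1  0  0  1  1  1  1  0
''  0  0  0  0  0  0  0  0  0
 0  0  0  1  1  1  1  1  1  1
 0  0  0  1  2  2  2  2  2  2
 0  0  0  1  2  2  2  2  2  3
 0  0  0  1  2  2  2  2  2  3
 0  0  0  1  2  2  2  2  2  3
 0  0  0  1  2  2  2  2  2  3
 0  0  0  1  2  2  2  2  2  3
 0  0  0  1  2  2  2  2  2  3
 1  0  1  1  2  3  3  3  3  3

2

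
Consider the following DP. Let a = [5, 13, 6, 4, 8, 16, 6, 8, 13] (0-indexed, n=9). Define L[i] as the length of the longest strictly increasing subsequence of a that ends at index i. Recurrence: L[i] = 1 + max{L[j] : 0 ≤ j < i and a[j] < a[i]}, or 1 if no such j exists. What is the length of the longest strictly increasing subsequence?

4

   i    0    1    2    3    4    5    6    7    8
a[i]    5   13    6    4    8   16    6    8   13
L[i]    1    2    2    1    3    4    2    3    4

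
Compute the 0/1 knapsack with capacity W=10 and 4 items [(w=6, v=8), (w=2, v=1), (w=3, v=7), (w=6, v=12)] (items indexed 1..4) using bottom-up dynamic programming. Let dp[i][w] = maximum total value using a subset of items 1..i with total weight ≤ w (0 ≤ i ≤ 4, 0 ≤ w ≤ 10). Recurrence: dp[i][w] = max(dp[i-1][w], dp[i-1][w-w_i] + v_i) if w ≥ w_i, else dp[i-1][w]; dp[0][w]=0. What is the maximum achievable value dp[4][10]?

19

i\w   0   1   2   3   4   5   6   7   8   9  10
  0   0   0   0   0   0   0   0   0   0   0   0
  1   0   0   0   0   0   0   8   8   8   8   8
  2   0   0   1   1   1   1   8   8   9   9   9
  3   0   0   1   7   7   8   8   8   9  15  15
  4   0   0   1   7   7   8  12  12  13  19  19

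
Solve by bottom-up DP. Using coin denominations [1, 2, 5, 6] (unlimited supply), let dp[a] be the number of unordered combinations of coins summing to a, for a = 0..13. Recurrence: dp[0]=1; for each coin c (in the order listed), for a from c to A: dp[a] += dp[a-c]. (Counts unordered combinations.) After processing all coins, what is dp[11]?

15

after  coin     0     1     2     3     4     5     6     7     8     9    10    11    12    13
          1     1     1     1     1     1     1     1     1     1     1     1     1     1     1
          2     1     1     2     2     3     3     4     4     5     5     6     6     7     7
          5     1     1     2     2     3     4     5     6     7     8    10    11    13    14
          6     1     1     2     2     3     4     6     7     9    10    13    15    19    21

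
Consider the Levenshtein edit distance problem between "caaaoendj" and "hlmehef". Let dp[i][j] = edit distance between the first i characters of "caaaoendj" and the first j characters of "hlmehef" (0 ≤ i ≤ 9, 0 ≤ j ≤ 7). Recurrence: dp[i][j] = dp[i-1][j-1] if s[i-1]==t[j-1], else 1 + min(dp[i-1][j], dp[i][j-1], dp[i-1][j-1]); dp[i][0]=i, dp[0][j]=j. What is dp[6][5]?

   ''  h  l  m  e  h  e  f
''  0  1  2  3  4  5  6  7
 c  1  1  2  3  4  5  6  7
 a  2  2  2  3  4  5  6  7
 a  3  3  3  3  4  5  6  7
 a  4  4  4  4  4  5  6  7
 o  5  5  5  5  5  5  6  7
 e  6  6  6  6  5  6  5  6
 n  7  7  7  7  6  6  6  6
 d  8  8  8  8  7  7  7  7
 j  9  9  9  9  8  8  8  8

6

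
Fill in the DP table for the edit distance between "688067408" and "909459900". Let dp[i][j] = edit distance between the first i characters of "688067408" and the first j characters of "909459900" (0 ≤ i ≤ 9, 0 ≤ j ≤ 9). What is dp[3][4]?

   ''  9  0  9  4  5  9  9  0  0
''  0  1  2  3  4  5  6  7  8  9
 6  1  1  2  3  4  5  6  7  8  9
 8  2  2  2  3  4  5  6  7  8  9
 8  3  3  3  3  4  5  6  7  8  9
 0  4  4  3  4  4  5  6  7  7  8
 6  5  5  4  4  5  5  6  7  8  8
 7  6  6  5  5  5  6  6  7  8  9
 4  7  7  6  6  5  6  7  7  8  9
 0  8  8  7  7  6  6  7  8  7  8
 8  9  9  8  8  7  7  7  8  8  8

4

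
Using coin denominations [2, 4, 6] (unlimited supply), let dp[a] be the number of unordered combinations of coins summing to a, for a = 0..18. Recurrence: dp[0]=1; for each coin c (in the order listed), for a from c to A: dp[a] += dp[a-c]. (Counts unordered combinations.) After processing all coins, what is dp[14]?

8

after  coin     0     1     2     3     4     5     6     7     8     9    10    11    12    13    14    15    16    17    18
          2     1     0     1     0     1     0     1     0     1     0     1     0     1     0     1     0     1     0     1
          4     1     0     1     0     2     0     2     0     3     0     3     0     4     0     4     0     5     0     5
          6     1     0     1     0     2     0     3     0     4     0     5     0     7     0     8     0    10     0    12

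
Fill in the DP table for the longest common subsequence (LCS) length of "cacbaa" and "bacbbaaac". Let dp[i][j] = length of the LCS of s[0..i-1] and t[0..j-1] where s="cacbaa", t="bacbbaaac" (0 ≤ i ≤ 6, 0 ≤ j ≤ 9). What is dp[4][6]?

   ''  b  a  c  b  b  a  a  a  c
''  0  0  0  0  0  0  0  0  0  0
 c  0  0  0  1  1  1  1  1  1  1
 a  0  0  1  1  1  1  2  2  2  2
 c  0  0  1  2  2  2  2  2  2  3
 b  0  1  1  2  3  3  3  3  3  3
 a  0  1  2  2  3  3  4  4  4  4
 a  0  1  2  2  3  3  4  5  5  5

3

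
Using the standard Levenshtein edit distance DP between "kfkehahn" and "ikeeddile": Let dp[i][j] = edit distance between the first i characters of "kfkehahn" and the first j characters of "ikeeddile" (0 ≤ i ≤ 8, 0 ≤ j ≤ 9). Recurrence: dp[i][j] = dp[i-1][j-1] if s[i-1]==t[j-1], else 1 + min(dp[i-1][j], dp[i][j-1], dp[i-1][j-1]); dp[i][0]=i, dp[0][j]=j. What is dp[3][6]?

5

   ''  i  k  e  e  d  d  i  l  e
''  0  1  2  3  4  5  6  7  8  9
 k  1  1  1  2  3  4  5  6  7  8
 f  2  2  2  2  3  4  5  6  7  8
 k  3  3  2  3  3  4  5  6  7  8
 e  4  4  3  2  3  4  5  6  7  7
 h  5  5  4  3  3  4  5  6  7  8
 a  6  6  5  4  4  4  5  6  7  8
 h  7  7  6  5  5  5  5  6  7  8
 n  8  8  7  6  6  6  6  6  7  8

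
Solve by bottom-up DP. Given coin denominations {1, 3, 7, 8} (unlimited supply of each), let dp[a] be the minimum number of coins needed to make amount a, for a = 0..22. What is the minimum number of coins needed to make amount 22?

3

 a  0  1  2  3  4  5  6  7  8  9 10 11 12 13 14 15 16 17 18 19 20 21 22
dp  0  1  2  1  2  3  2  1  1  2  2  2  3  3  2  2  2  3  3  3  4  3  3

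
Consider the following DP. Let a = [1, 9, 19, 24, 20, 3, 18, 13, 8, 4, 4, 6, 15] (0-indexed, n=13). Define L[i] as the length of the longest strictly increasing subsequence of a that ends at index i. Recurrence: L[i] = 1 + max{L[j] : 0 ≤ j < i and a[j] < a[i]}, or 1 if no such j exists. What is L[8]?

3

   i    0    1    2    3    4    5    6    7    8    9   10   11   12
a[i]    1    9   19   24   20    3   18   13    8    4    4    6   15
L[i]    1    2    3    4    4    2    3    3    3    3    3    4    5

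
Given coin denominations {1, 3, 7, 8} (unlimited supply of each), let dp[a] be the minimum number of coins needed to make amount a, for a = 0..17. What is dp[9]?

 a  0  1  2  3  4  5  6  7  8  9 10 11 12 13 14 15 16 17
dp  0  1  2  1  2  3  2  1  1  2  2  2  3  3  2  2  2  3

2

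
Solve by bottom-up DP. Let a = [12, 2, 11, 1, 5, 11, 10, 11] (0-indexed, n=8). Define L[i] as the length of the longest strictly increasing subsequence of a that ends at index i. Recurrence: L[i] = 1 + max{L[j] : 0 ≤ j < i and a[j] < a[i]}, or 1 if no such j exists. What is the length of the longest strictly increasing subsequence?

   i    0    1    2    3    4    5    6    7
a[i]   12    2   11    1    5   11   10   11
L[i]    1    1    2    1    2    3    3    4

4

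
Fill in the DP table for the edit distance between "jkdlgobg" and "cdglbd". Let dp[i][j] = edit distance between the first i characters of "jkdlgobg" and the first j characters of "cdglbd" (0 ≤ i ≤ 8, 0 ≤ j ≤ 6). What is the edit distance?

5

   ''  c  d  g  l  b  d
''  0  1  2  3  4  5  6
 j  1  1  2  3  4  5  6
 k  2  2  2  3  4  5  6
 d  3  3  2  3  4  5  5
 l  4  4  3  3  3  4  5
 g  5  5  4  3  4  4  5
 o  6  6  5  4  4  5  5
 b  7  7  6  5  5  4  5
 g  8  8  7  6  6  5  5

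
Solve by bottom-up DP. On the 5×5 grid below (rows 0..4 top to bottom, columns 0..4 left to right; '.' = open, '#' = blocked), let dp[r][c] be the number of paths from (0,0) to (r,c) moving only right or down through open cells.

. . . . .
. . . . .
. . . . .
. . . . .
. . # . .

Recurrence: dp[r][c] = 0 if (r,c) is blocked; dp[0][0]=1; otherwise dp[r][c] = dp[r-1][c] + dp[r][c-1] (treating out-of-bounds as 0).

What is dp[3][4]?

35

r\c   0   1   2   3   4
  0   1   1   1   1   1
  1   1   2   3   4   5
  2   1   3   6  10  15
  3   1   4  10  20  35
  4   1   5   0  20  55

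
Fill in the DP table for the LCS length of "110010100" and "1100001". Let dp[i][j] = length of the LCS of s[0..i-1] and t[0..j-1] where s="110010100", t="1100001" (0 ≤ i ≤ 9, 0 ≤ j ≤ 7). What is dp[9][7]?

6

   ''  1  1  0  0  0  0  1
''  0  0  0  0  0  0  0  0
 1  0  1  1  1  1  1  1  1
 1  0  1  2  2  2  2  2  2
 0  0  1  2  3  3  3  3  3
 0  0  1  2  3  4  4  4  4
 1  0  1  2  3  4  4  4  5
 0  0  1  2  3  4  5  5  5
 1  0  1  2  3  4  5  5  6
 0  0  1  2  3  4  5  6  6
 0  0  1  2  3  4  5  6  6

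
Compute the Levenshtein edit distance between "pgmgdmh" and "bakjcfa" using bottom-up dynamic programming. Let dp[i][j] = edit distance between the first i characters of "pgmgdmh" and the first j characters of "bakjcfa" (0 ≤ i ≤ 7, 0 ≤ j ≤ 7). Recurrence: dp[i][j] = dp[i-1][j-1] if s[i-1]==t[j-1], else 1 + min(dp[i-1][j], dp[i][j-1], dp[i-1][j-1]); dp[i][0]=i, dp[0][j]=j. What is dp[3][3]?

   ''  b  a  k  j  c  f  a
''  0  1  2  3  4  5  6  7
 p  1  1  2  3  4  5  6  7
 g  2  2  2  3  4  5  6  7
 m  3  3  3  3  4  5  6  7
 g  4  4  4  4  4  5  6  7
 d  5  5  5  5  5  5  6  7
 m  6  6  6  6  6  6  6  7
 h  7  7  7  7  7  7  7  7

3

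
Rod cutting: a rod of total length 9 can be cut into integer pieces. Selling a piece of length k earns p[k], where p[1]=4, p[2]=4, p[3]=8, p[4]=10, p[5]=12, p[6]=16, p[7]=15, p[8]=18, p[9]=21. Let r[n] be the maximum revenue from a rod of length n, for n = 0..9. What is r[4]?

   n    0    1    2    3    4    5    6    7    8    9
r[n]    0    4    8   12   16   20   24   28   32   36

16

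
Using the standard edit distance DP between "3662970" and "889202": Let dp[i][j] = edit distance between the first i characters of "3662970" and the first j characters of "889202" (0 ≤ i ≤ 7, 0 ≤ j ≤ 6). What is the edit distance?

6

   ''  8  8  9  2  0  2
''  0  1  2  3  4  5  6
 3  1  1  2  3  4  5  6
 6  2  2  2  3  4  5  6
 6  3  3  3  3  4  5  6
 2  4  4  4  4  3  4  5
 9  5  5  5  4  4  4  5
 7  6  6  6  5  5  5  5
 0  7  7  7  6  6  5  6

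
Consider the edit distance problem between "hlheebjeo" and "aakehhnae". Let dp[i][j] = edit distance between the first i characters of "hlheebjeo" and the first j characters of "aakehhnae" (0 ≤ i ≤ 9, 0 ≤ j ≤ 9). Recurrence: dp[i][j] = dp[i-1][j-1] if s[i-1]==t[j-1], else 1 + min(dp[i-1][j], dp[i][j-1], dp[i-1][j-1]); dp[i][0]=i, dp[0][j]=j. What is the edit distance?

   ''  a  a  k  e  h  h  n  a  e
''  0  1  2  3  4  5  6  7  8  9
 h  1  1  2  3  4  4  5  6  7  8
 l  2  2  2  3  4  5  5  6  7  8
 h  3  3  3  3  4  4  5  6  7  8
 e  4  4  4  4  3  4  5  6  7  7
 e  5  5  5  5  4  4  5  6  7  7
 b  6  6  6  6  5  5  5  6  7  8
 j  7  7  7  7  6  6  6  6  7  8
 e  8  8  8  8  7  7  7  7  7  7
 o  9  9  9  9  8  8  8  8  8  8

8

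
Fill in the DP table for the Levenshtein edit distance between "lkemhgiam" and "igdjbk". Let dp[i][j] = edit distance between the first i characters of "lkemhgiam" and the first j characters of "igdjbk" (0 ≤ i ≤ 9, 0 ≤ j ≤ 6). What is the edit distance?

   ''  i  g  d  j  b  k
''  0  1  2  3  4  5  6
 l  1  1  2  3  4  5  6
 k  2  2  2  3  4  5  5
 e  3  3  3  3  4  5  6
 m  4  4  4  4  4  5  6
 h  5  5  5  5  5  5  6
 g  6  6  5  6  6  6  6
 i  7  6  6  6  7  7  7
 a  8  7  7  7  7  8  8
 m  9  8  8  8  8  8  9

9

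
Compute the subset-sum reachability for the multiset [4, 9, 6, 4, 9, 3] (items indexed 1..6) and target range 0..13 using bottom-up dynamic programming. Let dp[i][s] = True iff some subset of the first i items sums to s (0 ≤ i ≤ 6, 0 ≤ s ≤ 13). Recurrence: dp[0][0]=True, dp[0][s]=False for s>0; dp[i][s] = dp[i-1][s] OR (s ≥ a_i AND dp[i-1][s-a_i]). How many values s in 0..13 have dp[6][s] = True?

11

i\s   0   1   2   3   4   5   6   7   8   9  10  11  12  13
  0   T   F   F   F   F   F   F   F   F   F   F   F   F   F
  1   T   F   F   F   T   F   F   F   F   F   F   F   F   F
  2   T   F   F   F   T   F   F   F   F   T   F   F   F   T
  3   T   F   F   F   T   F   T   F   F   T   T   F   F   T
  4   T   F   F   F   T   F   T   F   T   T   T   F   F   T
  5   T   F   F   F   T   F   T   F   T   T   T   F   F   T
  6   T   F   F   T   T   F   T   T   T   T   T   T   T   T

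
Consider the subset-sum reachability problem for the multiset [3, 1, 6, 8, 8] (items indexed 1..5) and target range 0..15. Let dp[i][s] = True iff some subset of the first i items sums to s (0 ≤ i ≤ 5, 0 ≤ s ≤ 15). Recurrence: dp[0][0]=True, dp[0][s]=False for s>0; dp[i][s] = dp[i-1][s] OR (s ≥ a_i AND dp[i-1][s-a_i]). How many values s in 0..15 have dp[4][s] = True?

13

i\s   0   1   2   3   4   5   6   7   8   9  10  11  12  13  14  15
  0   T   F   F   F   F   F   F   F   F   F   F   F   F   F   F   F
  1   T   F   F   T   F   F   F   F   F   F   F   F   F   F   F   F
  2   T   T   F   T   T   F   F   F   F   F   F   F   F   F   F   F
  3   T   T   F   T   T   F   T   T   F   T   T   F   F   F   F   F
  4   T   T   F   T   T   F   T   T   T   T   T   T   T   F   T   T
  5   T   T   F   T   T   F   T   T   T   T   T   T   T   F   T   T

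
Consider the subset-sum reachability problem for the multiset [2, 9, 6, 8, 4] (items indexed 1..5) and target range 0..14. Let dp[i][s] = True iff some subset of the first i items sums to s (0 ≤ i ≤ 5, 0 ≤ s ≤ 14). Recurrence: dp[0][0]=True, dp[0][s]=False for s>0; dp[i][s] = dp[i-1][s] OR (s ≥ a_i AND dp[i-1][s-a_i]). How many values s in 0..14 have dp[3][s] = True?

6

i\s   0   1   2   3   4   5   6   7   8   9  10  11  12  13  14
  0   T   F   F   F   F   F   F   F   F   F   F   F   F   F   F
  1   T   F   T   F   F   F   F   F   F   F   F   F   F   F   F
  2   T   F   T   F   F   F   F   F   F   T   F   T   F   F   F
  3   T   F   T   F   F   F   T   F   T   T   F   T   F   F   F
  4   T   F   T   F   F   F   T   F   T   T   T   T   F   F   T
  5   T   F   T   F   T   F   T   F   T   T   T   T   T   T   T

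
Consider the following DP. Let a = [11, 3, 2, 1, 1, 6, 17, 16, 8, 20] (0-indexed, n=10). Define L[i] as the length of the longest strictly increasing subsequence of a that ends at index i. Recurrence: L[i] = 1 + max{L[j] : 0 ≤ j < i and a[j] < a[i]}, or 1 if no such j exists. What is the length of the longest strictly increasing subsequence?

4

   i    0    1    2    3    4    5    6    7    8    9
a[i]   11    3    2    1    1    6   17   16    8   20
L[i]    1    1    1    1    1    2    3    3    3    4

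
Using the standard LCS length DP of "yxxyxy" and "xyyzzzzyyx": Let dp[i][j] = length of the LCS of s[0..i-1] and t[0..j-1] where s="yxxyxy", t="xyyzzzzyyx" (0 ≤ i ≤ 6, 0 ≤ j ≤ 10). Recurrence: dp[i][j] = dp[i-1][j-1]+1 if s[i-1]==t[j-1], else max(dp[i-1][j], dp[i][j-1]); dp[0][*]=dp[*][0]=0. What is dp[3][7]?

   ''  x  y  y  z  z  z  z  y  y  x
''  0  0  0  0  0  0  0  0  0  0  0
 y  0  0  1  1  1  1  1  1  1  1  1
 x  0  1  1  1  1  1  1  1  1  1  2
 x  0  1  1  1  1  1  1  1  1  1  2
 y  0  1  2  2  2  2  2  2  2  2  2
 x  0  1  2  2  2  2  2  2  2  2  3
 y  0  1  2  3  3  3  3  3  3  3  3

1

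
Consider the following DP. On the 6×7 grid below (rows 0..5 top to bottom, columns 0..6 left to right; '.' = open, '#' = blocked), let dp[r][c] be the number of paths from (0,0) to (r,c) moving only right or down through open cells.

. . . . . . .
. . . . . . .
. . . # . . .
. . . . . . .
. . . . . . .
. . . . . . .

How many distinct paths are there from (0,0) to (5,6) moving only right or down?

r\c   0   1   2   3   4   5   6
  0   1   1   1   1   1   1   1
  1   1   2   3   4   5   6   7
  2   1   3   6   0   5  11  18
  3   1   4  10  10  15  26  44
  4   1   5  15  25  40  66 110
  5   1   6  21  46  86 152 262

262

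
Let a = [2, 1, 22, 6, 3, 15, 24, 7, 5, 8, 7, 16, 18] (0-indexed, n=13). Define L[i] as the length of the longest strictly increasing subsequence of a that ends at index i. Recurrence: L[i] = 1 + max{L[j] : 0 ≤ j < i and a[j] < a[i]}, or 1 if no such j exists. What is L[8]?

3

   i    0    1    2    3    4    5    6    7    8    9   10   11   12
a[i]    2    1   22    6    3   15   24    7    5    8    7   16   18
L[i]    1    1    2    2    2    3    4    3    3    4    4    5    6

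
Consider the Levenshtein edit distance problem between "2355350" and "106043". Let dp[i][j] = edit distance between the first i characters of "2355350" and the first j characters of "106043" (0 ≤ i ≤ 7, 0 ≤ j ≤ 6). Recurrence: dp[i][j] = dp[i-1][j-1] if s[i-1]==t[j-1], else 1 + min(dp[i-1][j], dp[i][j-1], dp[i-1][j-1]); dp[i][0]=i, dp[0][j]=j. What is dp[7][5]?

7

   ''  1  0  6  0  4  3
''  0  1  2  3  4  5  6
 2  1  1  2  3  4  5  6
 3  2  2  2  3  4  5  5
 5  3  3  3  3  4  5  6
 5  4  4  4  4  4  5  6
 3  5  5  5  5  5  5  5
 5  6  6  6  6  6  6  6
 0  7  7  6  7  6  7  7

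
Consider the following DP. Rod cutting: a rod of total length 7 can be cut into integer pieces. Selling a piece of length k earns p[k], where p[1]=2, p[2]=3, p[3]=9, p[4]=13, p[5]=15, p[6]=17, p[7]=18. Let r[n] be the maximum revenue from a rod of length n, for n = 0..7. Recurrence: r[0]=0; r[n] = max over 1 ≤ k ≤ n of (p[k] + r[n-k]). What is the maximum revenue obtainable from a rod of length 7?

22

   n    0    1    2    3    4    5    6    7
r[n]    0    2    4    9   13   15   18   22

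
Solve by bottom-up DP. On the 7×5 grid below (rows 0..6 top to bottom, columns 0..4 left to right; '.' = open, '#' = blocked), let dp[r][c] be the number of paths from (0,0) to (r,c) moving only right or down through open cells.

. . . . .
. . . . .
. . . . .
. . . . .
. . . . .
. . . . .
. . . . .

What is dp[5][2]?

21

r\c   0   1   2   3   4
  0   1   1   1   1   1
  1   1   2   3   4   5
  2   1   3   6  10  15
  3   1   4  10  20  35
  4   1   5  15  35  70
  5   1   6  21  56 126
  6   1   7  28  84 210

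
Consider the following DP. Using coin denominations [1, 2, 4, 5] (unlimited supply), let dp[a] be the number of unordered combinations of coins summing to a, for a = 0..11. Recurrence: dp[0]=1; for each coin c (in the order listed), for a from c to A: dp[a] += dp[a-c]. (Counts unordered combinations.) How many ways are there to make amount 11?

19

after  coin     0     1     2     3     4     5     6     7     8     9    10    11
          1     1     1     1     1     1     1     1     1     1     1     1     1
          2     1     1     2     2     3     3     4     4     5     5     6     6
          4     1     1     2     2     4     4     6     6     9     9    12    12
          5     1     1     2     2     4     5     7     8    11    13    17    19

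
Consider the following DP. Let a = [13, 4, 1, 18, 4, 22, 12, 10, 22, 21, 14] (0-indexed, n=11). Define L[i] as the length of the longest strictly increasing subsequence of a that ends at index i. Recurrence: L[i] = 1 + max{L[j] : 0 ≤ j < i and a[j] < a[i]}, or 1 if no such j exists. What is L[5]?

   i    0    1    2    3    4    5    6    7    8    9   10
a[i]   13    4    1   18    4   22   12   10   22   21   14
L[i]    1    1    1    2    2    3    3    3    4    4    4

3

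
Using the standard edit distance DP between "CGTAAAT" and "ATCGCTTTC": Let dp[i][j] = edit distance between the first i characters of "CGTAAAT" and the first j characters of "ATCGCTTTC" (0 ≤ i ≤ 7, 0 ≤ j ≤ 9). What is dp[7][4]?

   ''  A  T  C  G  C  T  T  T  C
''  0  1  2  3  4  5  6  7  8  9
 C  1  1  2  2  3  4  5  6  7  8
 G  2  2  2  3  2  3  4  5  6  7
 T  3  3  2  3  3  3  3  4  5  6
 A  4  3  3  3  4  4  4  4  5  6
 A  5  4  4  4  4  5  5  5  5  6
 A  6  5  5  5  5  5  6  6  6  6
 T  7  6  5  6  6  6  5  6  6  7

6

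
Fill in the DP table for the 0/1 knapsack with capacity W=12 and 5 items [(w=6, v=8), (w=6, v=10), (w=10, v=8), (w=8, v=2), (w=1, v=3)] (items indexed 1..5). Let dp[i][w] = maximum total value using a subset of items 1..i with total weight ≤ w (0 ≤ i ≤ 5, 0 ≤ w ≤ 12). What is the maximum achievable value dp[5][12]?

i\w   0   1   2   3   4   5   6   7   8   9  10  11  12
  0   0   0   0   0   0   0   0   0   0   0   0   0   0
  1   0   0   0   0   0   0   8   8   8   8   8   8   8
  2   0   0   0   0   0   0  10  10  10  10  10  10  18
  3   0   0   0   0   0   0  10  10  10  10  10  10  18
  4   0   0   0   0   0   0  10  10  10  10  10  10  18
  5   0   3   3   3   3   3  10  13  13  13  13  13  18

18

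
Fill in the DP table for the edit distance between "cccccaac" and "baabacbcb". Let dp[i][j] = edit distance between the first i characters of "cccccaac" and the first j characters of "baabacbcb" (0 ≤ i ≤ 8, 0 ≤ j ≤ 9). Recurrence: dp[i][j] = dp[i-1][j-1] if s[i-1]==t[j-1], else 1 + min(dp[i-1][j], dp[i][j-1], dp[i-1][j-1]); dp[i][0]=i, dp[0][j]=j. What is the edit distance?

   ''  b  a  a  b  a  c  b  c  b
''  0  1  2  3  4  5  6  7  8  9
 c  1  1  2  3  4  5  5  6  7  8
 c  2  2  2  3  4  5  5  6  6  7
 c  3  3  3  3  4  5  5  6  6  7
 c  4  4  4  4  4  5  5  6  6  7
 c  5  5  5  5  5  5  5  6  6  7
 a  6  6  5  5  6  5  6  6  7  7
 a  7  7  6  5  6  6  6  7  7  8
 c  8  8  7  6  6  7  6  7  7  8

8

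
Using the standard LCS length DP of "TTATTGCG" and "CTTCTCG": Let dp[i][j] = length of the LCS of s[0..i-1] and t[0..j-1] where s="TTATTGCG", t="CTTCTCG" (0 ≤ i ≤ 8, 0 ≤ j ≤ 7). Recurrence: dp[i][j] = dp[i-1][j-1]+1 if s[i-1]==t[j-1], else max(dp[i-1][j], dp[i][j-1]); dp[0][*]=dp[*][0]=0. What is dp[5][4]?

2

   ''  C  T  T  C  T  C  G
''  0  0  0  0  0  0  0  0
 T  0  0  1  1  1  1  1  1
 T  0  0  1  2  2  2  2  2
 A  0  0  1  2  2  2  2  2
 T  0  0  1  2  2  3  3  3
 T  0  0  1  2  2  3  3  3
 G  0  0  1  2  2  3  3  4
 C  0  1  1  2  3  3  4  4
 G  0  1  1  2  3  3  4  5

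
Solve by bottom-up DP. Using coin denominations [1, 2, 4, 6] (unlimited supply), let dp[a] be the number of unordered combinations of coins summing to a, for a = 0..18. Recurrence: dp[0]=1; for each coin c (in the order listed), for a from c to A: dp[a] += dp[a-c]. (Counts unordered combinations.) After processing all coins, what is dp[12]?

23

after  coin     0     1     2     3     4     5     6     7     8     9    10    11    12    13    14    15    16    17    18
          1     1     1     1     1     1     1     1     1     1     1     1     1     1     1     1     1     1     1     1
          2     1     1     2     2     3     3     4     4     5     5     6     6     7     7     8     8     9     9    10
          4     1     1     2     2     4     4     6     6     9     9    12    12    16    16    20    20    25    25    30
          6     1     1     2     2     4     4     7     7    11    11    16    16    23    23    31    31    41    41    53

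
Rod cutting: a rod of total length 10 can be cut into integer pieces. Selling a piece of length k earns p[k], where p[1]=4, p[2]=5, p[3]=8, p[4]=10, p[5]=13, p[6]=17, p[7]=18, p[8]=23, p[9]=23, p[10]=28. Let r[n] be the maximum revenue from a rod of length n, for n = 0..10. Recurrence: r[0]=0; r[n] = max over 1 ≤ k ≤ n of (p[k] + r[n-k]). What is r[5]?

20

   n    0    1    2    3    4    5    6    7    8    9   10
r[n]    0    4    8   12   16   20   24   28   32   36   40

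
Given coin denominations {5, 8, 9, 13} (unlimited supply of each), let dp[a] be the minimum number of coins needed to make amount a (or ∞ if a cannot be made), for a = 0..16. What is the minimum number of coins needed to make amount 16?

 a  0  1  2  3  4  5  6  7  8  9 10 11 12 13 14 15 16
dp  0  -  -  -  -  1  -  -  1  1  2  -  -  1  2  3  2
(- denotes ∞ / unreachable)

2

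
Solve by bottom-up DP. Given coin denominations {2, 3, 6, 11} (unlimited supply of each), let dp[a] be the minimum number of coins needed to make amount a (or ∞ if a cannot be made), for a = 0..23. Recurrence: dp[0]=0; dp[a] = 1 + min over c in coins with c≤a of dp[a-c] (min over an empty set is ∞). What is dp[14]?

 a  0  1  2  3  4  5  6  7  8  9 10 11 12 13 14 15 16 17 18 19 20 21 22 23
dp  0  -  1  1  2  2  1  3  2  2  3  1  2  2  2  3  3  2  3  3  3  4  2  3
(- denotes ∞ / unreachable)

2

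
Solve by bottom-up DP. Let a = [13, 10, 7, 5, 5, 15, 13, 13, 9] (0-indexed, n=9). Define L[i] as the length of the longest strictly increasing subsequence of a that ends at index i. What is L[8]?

   i    0    1    2    3    4    5    6    7    8
a[i]   13   10    7    5    5   15   13   13    9
L[i]    1    1    1    1    1    2    2    2    2

2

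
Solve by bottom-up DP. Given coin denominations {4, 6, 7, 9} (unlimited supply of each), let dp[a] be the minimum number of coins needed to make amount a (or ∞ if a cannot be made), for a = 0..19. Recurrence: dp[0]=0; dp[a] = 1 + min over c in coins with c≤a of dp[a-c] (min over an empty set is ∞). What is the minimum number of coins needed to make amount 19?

3

 a  0  1  2  3  4  5  6  7  8  9 10 11 12 13 14 15 16 17 18 19
dp  0  -  -  -  1  -  1  1  2  1  2  2  2  2  2  2  2  3  2  3
(- denotes ∞ / unreachable)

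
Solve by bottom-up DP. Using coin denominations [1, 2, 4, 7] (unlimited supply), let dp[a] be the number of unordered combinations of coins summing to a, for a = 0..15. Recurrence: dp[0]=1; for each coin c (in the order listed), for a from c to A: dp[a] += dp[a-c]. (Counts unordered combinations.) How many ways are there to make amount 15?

30

after  coin     0     1     2     3     4     5     6     7     8     9    10    11    12    13    14    15
          1     1     1     1     1     1     1     1     1     1     1     1     1     1     1     1     1
          2     1     1     2     2     3     3     4     4     5     5     6     6     7     7     8     8
          4     1     1     2     2     4     4     6     6     9     9    12    12    16    16    20    20
          7     1     1     2     2     4     4     6     7    10    11    14    16    20    22    27    30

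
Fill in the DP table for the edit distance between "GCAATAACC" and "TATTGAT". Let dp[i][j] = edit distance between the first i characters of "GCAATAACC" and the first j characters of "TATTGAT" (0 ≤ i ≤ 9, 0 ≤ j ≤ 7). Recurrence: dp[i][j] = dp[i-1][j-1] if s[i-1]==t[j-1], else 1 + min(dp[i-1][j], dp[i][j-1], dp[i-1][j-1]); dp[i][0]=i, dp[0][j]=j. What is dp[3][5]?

   ''  T  A  T  T  G  A  T
''  0  1  2  3  4  5  6  7
 G  1  1  2  3  4  4  5  6
 C  2  2  2  3  4  5  5  6
 A  3  3  2  3  4  5  5  6
 A  4  4  3  3  4  5  5  6
 T  5  4  4  3  3  4  5  5
 A  6  5  4  4  4  4  4  5
 A  7  6  5  5  5  5  4  5
 C  8  7  6  6  6  6  5  5
 C  9  8  7  7  7  7  6  6

5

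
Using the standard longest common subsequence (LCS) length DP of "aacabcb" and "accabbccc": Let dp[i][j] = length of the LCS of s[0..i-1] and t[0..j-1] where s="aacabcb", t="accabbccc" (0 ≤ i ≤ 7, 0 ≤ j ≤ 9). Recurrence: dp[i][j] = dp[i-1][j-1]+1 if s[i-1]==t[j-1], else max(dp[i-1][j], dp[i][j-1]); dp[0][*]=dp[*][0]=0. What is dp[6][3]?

3

   ''  a  c  c  a  b  b  c  c  c
''  0  0  0  0  0  0  0  0  0  0
 a  0  1  1  1  1  1  1  1  1  1
 a  0  1  1  1  2  2  2  2  2  2
 c  0  1  2  2  2  2  2  3  3  3
 a  0  1  2  2  3  3  3  3  3  3
 b  0  1  2  2  3  4  4  4  4  4
 c  0  1  2  3  3  4  4  5  5  5
 b  0  1  2  3  3  4  5  5  5  5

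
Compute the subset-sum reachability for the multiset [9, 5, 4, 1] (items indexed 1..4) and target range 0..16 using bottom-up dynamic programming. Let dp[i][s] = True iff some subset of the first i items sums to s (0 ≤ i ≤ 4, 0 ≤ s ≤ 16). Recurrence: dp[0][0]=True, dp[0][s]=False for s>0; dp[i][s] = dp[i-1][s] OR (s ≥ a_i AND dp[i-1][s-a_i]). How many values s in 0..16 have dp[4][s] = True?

10

i\s   0   1   2   3   4   5   6   7   8   9  10  11  12  13  14  15  16
  0   T   F   F   F   F   F   F   F   F   F   F   F   F   F   F   F   F
  1   T   F   F   F   F   F   F   F   F   T   F   F   F   F   F   F   F
  2   T   F   F   F   F   T   F   F   F   T   F   F   F   F   T   F   F
  3   T   F   F   F   T   T   F   F   F   T   F   F   F   T   T   F   F
  4   T   T   F   F   T   T   T   F   F   T   T   F   F   T   T   T   F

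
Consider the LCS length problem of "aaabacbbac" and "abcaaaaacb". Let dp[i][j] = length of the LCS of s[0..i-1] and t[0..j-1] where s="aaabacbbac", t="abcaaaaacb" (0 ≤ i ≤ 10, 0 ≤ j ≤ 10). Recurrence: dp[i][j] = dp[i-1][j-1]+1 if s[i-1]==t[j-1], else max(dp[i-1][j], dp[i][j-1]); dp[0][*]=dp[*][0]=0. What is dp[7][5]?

   ''  a  b  c  a  a  a  a  a  c  b
''  0  0  0  0  0  0  0  0  0  0  0
 a  0  1  1  1  1  1  1  1  1  1  1
 a  0  1  1  1  2  2  2  2  2  2  2
 a  0  1  1  1  2  3  3  3  3  3  3
 b  0  1  2  2  2  3  3  3  3  3  4
 a  0  1  2  2  3  3  4  4  4  4  4
 c  0  1  2  3  3  3  4  4  4  5  5
 b  0  1  2  3  3  3  4  4  4  5  6
 b  0  1  2  3  3  3  4  4  4  5  6
 a  0  1  2  3  4  4  4  5  5  5  6
 c  0  1  2  3  4  4  4  5  5  6  6

3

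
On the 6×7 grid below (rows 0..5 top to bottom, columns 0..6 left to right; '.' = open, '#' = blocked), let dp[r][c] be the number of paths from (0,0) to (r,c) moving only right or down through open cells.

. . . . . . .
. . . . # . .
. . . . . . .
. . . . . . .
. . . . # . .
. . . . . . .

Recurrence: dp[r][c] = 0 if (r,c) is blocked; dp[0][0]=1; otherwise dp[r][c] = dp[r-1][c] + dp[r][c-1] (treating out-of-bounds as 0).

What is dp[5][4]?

56

r\c   0   1   2   3   4   5   6
  0   1   1   1   1   1   1   1
  1   1   2   3   4   0   1   2
  2   1   3   6  10  10  11  13
  3   1   4  10  20  30  41  54
  4   1   5  15  35   0  41  95
  5   1   6  21  56  56  97 192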